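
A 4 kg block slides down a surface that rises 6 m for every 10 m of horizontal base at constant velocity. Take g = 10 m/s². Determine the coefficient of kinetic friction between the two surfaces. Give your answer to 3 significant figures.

0.600

At constant velocity the net force along the incline is zero: mg sin 30.96° = μ mg cos 30.96°.
So μ = tan 30.96° = 0.5145 / 0.8575 = 0.6000.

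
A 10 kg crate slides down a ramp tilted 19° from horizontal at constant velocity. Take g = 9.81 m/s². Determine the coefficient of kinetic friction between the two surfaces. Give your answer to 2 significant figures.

At constant velocity the net force along the incline is zero: mg sin 19° = μ mg cos 19°.
So μ = tan 19° = 0.3256 / 0.9455 = 0.3444.

0.34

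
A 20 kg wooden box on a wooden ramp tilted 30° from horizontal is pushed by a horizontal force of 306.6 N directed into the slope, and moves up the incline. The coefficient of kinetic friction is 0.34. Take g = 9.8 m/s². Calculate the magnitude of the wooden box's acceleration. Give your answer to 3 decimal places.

The horizontal push has components F cos 30° = 306.6 × 0.8660 = 265.516 N up the incline and F sin 30° = 306.6 × 0.5000 = 153.300 N pressing into the surface.
The normal force is therefore N = mg cos 30° + F sin 30° = 169.736 + 153.300 = 323.036 N, and kinetic friction down the slope is μN = 0.34 × 323.036 = 109.832 N.
Along the incline: F cos 30° − mg sin 30° − μN = ma, so 265.516 − 98.000 − 109.832 = 20 a, giving a = 2.8842 m/s².

2.884 m/s²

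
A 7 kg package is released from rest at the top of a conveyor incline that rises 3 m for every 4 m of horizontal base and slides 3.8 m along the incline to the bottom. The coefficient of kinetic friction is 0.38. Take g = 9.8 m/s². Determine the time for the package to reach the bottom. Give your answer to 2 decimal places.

The weight component along the incline is mg sin 36.87° = 41.160 N and the normal force is N = mg cos 36.87° = 54.880 N.
Friction up the slope is f = μN = 0.38 × 54.880 = 20.854 N, so the net downslope force is 41.160 − 20.854 = 20.306 N and a = 20.306 / 7 = 2.9009 m/s².
Starting from rest, L = ½at², so t = √(2L/a) = √(2 × 3.8 / 2.9009) = 1.6186 s.

1.62 s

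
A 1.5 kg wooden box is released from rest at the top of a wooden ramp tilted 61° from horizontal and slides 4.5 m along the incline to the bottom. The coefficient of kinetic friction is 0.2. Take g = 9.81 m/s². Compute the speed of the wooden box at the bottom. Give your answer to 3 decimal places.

8.286 m/s

The weight component along the incline is mg sin 61° = 12.870 N and the normal force is N = mg cos 61° = 7.134 N.
Friction up the slope is f = μN = 0.2 × 7.134 = 1.427 N, so the net downslope force is 12.870 − 1.427 = 11.443 N and a = 11.443 / 1.5 = 7.6287 m/s².
Starting from rest over a distance of 4.5 m, v² = 2aL = 2 × 7.6287 × 4.5 = 68.6583, so v = 8.2860 m/s.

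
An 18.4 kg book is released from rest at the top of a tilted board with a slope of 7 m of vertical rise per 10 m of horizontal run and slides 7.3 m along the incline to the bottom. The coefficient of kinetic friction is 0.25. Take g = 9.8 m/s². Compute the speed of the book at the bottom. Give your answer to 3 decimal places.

7.263 m/s

The weight component along the incline is mg sin 34.99° = 103.407 N and the normal force is N = mg cos 34.99° = 147.724 N.
Friction up the slope is f = μN = 0.25 × 147.724 = 36.931 N, so the net downslope force is 103.407 − 36.931 = 66.476 N and a = 66.476 / 18.4 = 3.6128 m/s².
Starting from rest over a distance of 7.3 m, v² = 2aL = 2 × 3.6128 × 7.3 = 52.7469, so v = 7.2627 m/s.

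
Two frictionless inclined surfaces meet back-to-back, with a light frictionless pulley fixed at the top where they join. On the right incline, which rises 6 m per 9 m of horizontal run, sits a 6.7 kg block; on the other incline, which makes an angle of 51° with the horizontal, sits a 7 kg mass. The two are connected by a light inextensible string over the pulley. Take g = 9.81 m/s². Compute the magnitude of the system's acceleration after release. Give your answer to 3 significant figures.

1.23 m/s²

Resolve each weight along its own incline: the 6.7 kg mass has component 6.7 × 9.81 × sin 33.69° = 36.459 N down its slope, and the 7 kg mass has 7 × 9.81 × sin 51° = 53.367 N down its slope.
The 7 kg side's 53.367 N exceeds the other side's 36.459 N, so that mass slides down and the 6.7 kg mass slides up. Taking that direction as positive, Newton's second law for the whole system gives 53.367 − 36.459 = (6.7 + 7) a, so a = 16.908 / 13.7 = 1.2342 m/s².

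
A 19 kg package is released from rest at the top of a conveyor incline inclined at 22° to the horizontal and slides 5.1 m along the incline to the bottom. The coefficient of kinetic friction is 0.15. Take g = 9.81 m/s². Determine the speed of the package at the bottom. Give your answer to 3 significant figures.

The weight component along the incline is mg sin 22° = 69.823 N and the normal force is N = mg cos 22° = 172.818 N.
Friction up the slope is f = μN = 0.15 × 172.818 = 25.923 N, so the net downslope force is 69.823 − 25.923 = 43.900 N and a = 43.900 / 19 = 2.3105 m/s².
Starting from rest over a distance of 5.1 m, v² = 2aL = 2 × 2.3105 × 5.1 = 23.5671, so v = 4.8546 m/s.

4.85 m/s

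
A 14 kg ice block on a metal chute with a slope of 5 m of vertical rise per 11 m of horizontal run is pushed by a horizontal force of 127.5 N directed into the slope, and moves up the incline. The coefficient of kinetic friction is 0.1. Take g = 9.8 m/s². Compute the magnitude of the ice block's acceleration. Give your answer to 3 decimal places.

The horizontal push has components F cos 24.44° = 127.5 × 0.9104 = 116.076 N up the incline and F sin 24.44° = 127.5 × 0.4138 = 52.760 N pressing into the surface.
The normal force is therefore N = mg cos 24.44° + F sin 24.44° = 124.907 + 52.760 = 177.667 N, and kinetic friction down the slope is μN = 0.1 × 177.667 = 17.767 N.
Along the incline: F cos 24.44° − mg sin 24.44° − μN = ma, so 116.076 − 56.773 − 17.767 = 14 a, giving a = 2.9669 m/s².

2.967 m/s²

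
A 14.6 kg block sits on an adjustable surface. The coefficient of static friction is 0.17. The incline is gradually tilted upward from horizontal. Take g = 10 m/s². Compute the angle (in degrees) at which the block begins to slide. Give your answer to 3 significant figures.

9.65°

At the threshold of sliding, static friction is at its maximum μ_s N and exactly balances the weight component along the incline: mg sin θ = μ_s mg cos θ.
Hence tan θ = μ_s = 0.17, so θ = arctan(0.17) = 9.6480°.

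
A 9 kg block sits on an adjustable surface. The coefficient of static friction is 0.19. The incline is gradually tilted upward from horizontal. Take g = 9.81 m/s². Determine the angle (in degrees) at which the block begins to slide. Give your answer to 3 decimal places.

10.758°

At the threshold of sliding, static friction is at its maximum μ_s N and exactly balances the weight component along the incline: mg sin θ = μ_s mg cos θ.
Hence tan θ = μ_s = 0.19, so θ = arctan(0.19) = 10.7580°.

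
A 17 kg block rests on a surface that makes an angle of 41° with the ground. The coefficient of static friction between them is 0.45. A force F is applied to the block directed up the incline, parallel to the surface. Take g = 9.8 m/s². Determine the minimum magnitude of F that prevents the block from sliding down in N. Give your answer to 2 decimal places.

The normal force is N = mg cos 41° = 125.735 N. With F at its minimum the block is on the verge of sliding down, so static friction is at its maximum μ_s N = 0.45 × 125.735 = 56.581 N and acts up the slope.
Equilibrium along the incline: F + μ_s N = mg sin 41°, so F = 109.299 − 56.581 = 52.718 N.

52.72 N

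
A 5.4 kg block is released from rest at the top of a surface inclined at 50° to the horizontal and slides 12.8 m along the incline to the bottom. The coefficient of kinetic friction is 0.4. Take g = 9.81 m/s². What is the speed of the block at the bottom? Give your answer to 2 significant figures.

The weight component along the incline is mg sin 50° = 40.580 N and the normal force is N = mg cos 50° = 34.051 N.
Friction up the slope is f = μN = 0.4 × 34.051 = 13.620 N, so the net downslope force is 40.580 − 13.620 = 26.960 N and a = 26.960 / 5.4 = 4.9926 m/s².
Starting from rest over a distance of 12.8 m, v² = 2aL = 2 × 4.9926 × 12.8 = 127.8106, so v = 11.3053 m/s.

11 m/s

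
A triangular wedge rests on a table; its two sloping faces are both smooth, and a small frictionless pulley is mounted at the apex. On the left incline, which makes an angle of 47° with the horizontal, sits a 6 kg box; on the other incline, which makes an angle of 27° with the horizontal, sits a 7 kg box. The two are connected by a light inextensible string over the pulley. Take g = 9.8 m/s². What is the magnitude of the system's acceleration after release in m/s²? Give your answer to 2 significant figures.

0.91 m/s²

Resolve each weight along its own incline: the 6 kg mass has component 6 × 9.8 × sin 47° = 43.004 N down its slope, and the 7 kg mass has 7 × 9.8 × sin 27° = 31.144 N down its slope.
The 6 kg side's 43.004 N exceeds the other side's 31.144 N, so that mass slides down and the 7 kg mass slides up. Taking that direction as positive, Newton's second law for the whole system gives 43.004 − 31.144 = (6 + 7) a, so a = 11.860 / 13 = 0.9123 m/s².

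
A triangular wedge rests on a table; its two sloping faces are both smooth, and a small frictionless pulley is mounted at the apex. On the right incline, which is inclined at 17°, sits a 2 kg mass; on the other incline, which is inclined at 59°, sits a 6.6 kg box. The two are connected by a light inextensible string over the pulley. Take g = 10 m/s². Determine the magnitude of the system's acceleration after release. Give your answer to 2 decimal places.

Resolve each weight along its own incline: the 2 kg mass has component 2 × 10 × sin 17° = 5.847 N down its slope, and the 6.6 kg mass has 6.6 × 10 × sin 59° = 56.573 N down its slope.
The 6.6 kg side's 56.573 N exceeds the other side's 5.847 N, so that mass slides down and the 2 kg mass slides up. Taking that direction as positive, Newton's second law for the whole system gives 56.573 − 5.847 = (2 + 6.6) a, so a = 50.726 / 8.6 = 5.8984 m/s².

5.90 m/s²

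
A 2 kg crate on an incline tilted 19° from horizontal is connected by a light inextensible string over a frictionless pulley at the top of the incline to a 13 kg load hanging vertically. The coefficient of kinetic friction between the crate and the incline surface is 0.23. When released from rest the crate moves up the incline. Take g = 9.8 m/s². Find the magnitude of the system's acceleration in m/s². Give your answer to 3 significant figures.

7.78 m/s²

For the crate on the incline: the weight component along the slope is m₁g sin 19° = 2 × 9.8 × 0.3256 = 6.382 N and the normal force is N = m₁g cos 19° = 18.532 N.
Kinetic friction opposes the crate's motion up the incline: f = μN = 0.23 × 18.532 = 4.262 N acting down the slope.
Newton's second law for the crate (up-slope positive): T − 6.382 − 4.262 = 2 a. For the hanging load (downward positive): 13 × 9.8 − T = 13 a.
Adding the two equations eliminates T: 116.756 = 15 a, so a = 7.7837 m/s².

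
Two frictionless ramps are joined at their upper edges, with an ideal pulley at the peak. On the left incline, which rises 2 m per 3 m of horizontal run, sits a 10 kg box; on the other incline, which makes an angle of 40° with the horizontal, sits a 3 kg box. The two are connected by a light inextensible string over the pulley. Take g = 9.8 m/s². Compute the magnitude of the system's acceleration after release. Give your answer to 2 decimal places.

Resolve each weight along its own incline: the 10 kg mass has component 10 × 9.8 × sin 33.69° = 54.361 N down its slope, and the 3 kg mass has 3 × 9.8 × sin 40° = 18.898 N down its slope.
The 10 kg side's 54.361 N exceeds the other side's 18.898 N, so that mass slides down and the 3 kg mass slides up. Taking that direction as positive, Newton's second law for the whole system gives 54.361 − 18.898 = (10 + 3) a, so a = 35.463 / 13 = 2.7279 m/s².

2.73 m/s²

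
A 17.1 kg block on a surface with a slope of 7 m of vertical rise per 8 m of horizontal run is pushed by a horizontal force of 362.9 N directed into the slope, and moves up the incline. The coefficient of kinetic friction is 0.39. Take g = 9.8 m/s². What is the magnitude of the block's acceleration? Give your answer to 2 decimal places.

The horizontal push has components F cos 41.19° = 362.9 × 0.7526 = 273.119 N up the incline and F sin 41.19° = 362.9 × 0.6585 = 238.970 N pressing into the surface.
The normal force is therefore N = mg cos 41.19° + F sin 41.19° = 126.121 + 238.970 = 365.091 N, and kinetic friction down the slope is μN = 0.39 × 365.091 = 142.385 N.
Along the incline: F cos 41.19° − mg sin 41.19° − μN = ma, so 273.119 − 110.351 − 142.385 = 17.1 a, giving a = 1.1920 m/s².

1.19 m/s²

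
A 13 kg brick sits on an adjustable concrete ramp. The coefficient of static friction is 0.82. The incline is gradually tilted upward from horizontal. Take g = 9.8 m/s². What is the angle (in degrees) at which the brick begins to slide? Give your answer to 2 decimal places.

39.35°

At the threshold of sliding, static friction is at its maximum μ_s N and exactly balances the weight component along the incline: mg sin θ = μ_s mg cos θ.
Hence tan θ = μ_s = 0.82, so θ = arctan(0.82) = 39.3518°.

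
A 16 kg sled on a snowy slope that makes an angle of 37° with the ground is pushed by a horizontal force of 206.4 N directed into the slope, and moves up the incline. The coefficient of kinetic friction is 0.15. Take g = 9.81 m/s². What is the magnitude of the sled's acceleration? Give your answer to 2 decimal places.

2.06 m/s²

The horizontal push has components F cos 37° = 206.4 × 0.7986 = 164.831 N up the incline and F sin 37° = 206.4 × 0.6018 = 124.212 N pressing into the surface.
The normal force is therefore N = mg cos 37° + F sin 37° = 125.348 + 124.212 = 249.560 N, and kinetic friction down the slope is μN = 0.15 × 249.560 = 37.434 N.
Along the incline: F cos 37° − mg sin 37° − μN = ma, so 164.831 − 94.459 − 37.434 = 16 a, giving a = 2.0586 m/s².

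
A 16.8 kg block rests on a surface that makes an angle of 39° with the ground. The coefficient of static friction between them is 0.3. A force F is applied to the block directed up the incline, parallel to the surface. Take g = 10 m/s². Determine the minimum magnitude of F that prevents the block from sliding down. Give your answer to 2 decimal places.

66.56 N

The normal force is N = mg cos 39° = 130.561 N. With F at its minimum the block is on the verge of sliding down, so static friction is at its maximum μ_s N = 0.3 × 130.561 = 39.168 N and acts up the slope.
Equilibrium along the incline: F + μ_s N = mg sin 39°, so F = 105.726 − 39.168 = 66.558 N.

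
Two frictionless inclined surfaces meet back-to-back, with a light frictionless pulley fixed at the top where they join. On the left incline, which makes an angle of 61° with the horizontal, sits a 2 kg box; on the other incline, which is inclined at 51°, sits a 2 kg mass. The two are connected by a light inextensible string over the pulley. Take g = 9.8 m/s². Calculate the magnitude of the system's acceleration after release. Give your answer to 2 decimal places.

0.48 m/s²

Resolve each weight along its own incline: the 2 kg mass has component 2 × 9.8 × sin 61° = 17.143 N down its slope, and the 2 kg mass has 2 × 9.8 × sin 51° = 15.232 N down its slope.
The 2 kg side's 17.143 N exceeds the other side's 15.232 N, so that mass slides down and the 2 kg mass slides up. Taking that direction as positive, Newton's second law for the whole system gives 17.143 − 15.232 = (2 + 2) a, so a = 1.911 / 4 = 0.4778 m/s².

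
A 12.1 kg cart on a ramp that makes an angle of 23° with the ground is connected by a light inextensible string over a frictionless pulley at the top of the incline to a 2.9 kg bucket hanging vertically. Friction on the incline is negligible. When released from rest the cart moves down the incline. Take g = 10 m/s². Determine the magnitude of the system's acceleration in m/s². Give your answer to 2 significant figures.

For the cart on the incline: the weight component along the slope is m₁g sin 23° = 12.1 × 10 × 0.3907 = 47.275 N and the normal force is N = m₁g cos 23° = 111.381 N.
Newton's second law for the cart (down-slope positive): 47.275 − T = 12.1 a. For the hanging bucket (upward positive): T − 2.9 × 10 = 2.9 a.
Adding the two equations eliminates T: 18.275 = 15 a, so a = 1.2183 m/s².

1.2 m/s²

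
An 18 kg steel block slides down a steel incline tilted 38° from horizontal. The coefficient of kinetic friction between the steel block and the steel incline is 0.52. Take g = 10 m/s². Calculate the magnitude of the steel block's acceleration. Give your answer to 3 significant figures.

2.06 m/s²

Resolving the weight along the incline: the component pulling the steel block down the slope is mg sin 38° = 18 × 10 × 0.6157 = 110.826 N, and the normal force is N = mg cos 38° = 18 × 10 × 0.7880 = 141.840 N.
Kinetic friction acts up the slope with magnitude f = μN = 0.52 × 141.840 = 73.757 N.
Net force along the incline is 110.826 − 73.757 = 37.069 N, so a = 37.069 / 18 = 2.0594 m/s².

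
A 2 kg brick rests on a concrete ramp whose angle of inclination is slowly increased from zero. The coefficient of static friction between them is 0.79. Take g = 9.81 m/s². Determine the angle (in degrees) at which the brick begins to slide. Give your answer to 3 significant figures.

38.3°

At the threshold of sliding, static friction is at its maximum μ_s N and exactly balances the weight component along the incline: mg sin θ = μ_s mg cos θ.
Hence tan θ = μ_s = 0.79, so θ = arctan(0.79) = 38.3087°.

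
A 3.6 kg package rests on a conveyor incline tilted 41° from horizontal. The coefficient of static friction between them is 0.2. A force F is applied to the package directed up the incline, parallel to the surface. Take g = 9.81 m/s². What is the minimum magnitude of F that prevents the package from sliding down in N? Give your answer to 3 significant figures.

17.8 N

The normal force is N = mg cos 41° = 26.653 N. With F at its minimum the package is on the verge of sliding down, so static friction is at its maximum μ_s N = 0.2 × 26.653 = 5.331 N and acts up the slope.
Equilibrium along the incline: F + μ_s N = mg sin 41°, so F = 23.169 − 5.331 = 17.838 N.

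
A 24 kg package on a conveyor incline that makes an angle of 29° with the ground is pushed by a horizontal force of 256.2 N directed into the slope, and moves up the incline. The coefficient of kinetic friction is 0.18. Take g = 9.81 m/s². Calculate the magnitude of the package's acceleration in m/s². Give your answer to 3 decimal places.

The horizontal push has components F cos 29° = 256.2 × 0.8746 = 224.073 N up the incline and F sin 29° = 256.2 × 0.4848 = 124.206 N pressing into the surface.
The normal force is therefore N = mg cos 29° + F sin 29° = 205.916 + 124.206 = 330.122 N, and kinetic friction down the slope is μN = 0.18 × 330.122 = 59.422 N.
Along the incline: F cos 29° − mg sin 29° − μN = ma, so 224.073 − 114.141 − 59.422 = 24 a, giving a = 2.1046 m/s².

2.105 m/s²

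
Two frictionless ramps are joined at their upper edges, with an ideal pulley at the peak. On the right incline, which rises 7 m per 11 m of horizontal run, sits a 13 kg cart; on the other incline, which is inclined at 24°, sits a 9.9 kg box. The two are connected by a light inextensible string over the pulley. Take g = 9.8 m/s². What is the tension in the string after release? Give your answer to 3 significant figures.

Resolve each weight along its own incline: the 13 kg mass has component 13 × 9.8 × sin 32.47° = 68.398 N down its slope, and the 9.9 kg mass has 9.9 × 9.8 × sin 24° = 39.462 N down its slope.
The 13 kg side's 68.398 N exceeds the other side's 39.462 N, so that mass slides down and the 9.9 kg mass slides up. Taking that direction as positive, Newton's second law for the whole system gives 68.398 − 39.462 = (13 + 9.9) a, so a = 28.936 / 22.9 = 1.2636 m/s².
For the 9.9 kg mass (up-slope positive): T − 39.462 = 9.9 × 1.2636, so T = 51.972 N.

52.0 N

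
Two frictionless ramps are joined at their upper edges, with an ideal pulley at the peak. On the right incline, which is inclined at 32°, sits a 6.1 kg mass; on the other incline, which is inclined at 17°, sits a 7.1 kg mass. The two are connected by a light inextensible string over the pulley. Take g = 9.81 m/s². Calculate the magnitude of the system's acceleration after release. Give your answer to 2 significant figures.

0.86 m/s²

Resolve each weight along its own incline: the 6.1 kg mass has component 6.1 × 9.81 × sin 32° = 31.711 N down its slope, and the 7.1 kg mass has 7.1 × 9.81 × sin 17° = 20.364 N down its slope.
The 6.1 kg side's 31.711 N exceeds the other side's 20.364 N, so that mass slides down and the 7.1 kg mass slides up. Taking that direction as positive, Newton's second law for the whole system gives 31.711 − 20.364 = (6.1 + 7.1) a, so a = 11.347 / 13.2 = 0.8596 m/s².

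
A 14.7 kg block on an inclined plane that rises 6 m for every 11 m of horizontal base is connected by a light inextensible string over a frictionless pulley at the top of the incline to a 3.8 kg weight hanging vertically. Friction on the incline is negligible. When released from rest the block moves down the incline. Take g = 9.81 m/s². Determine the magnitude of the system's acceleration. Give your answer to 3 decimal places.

For the block on the incline: the weight component along the slope is m₁g sin 28.61° = 14.7 × 9.81 × 0.4789 = 69.061 N and the normal force is N = m₁g cos 28.61° = 126.599 N.
Newton's second law for the block (down-slope positive): 69.061 − T = 14.7 a. For the hanging weight (upward positive): T − 3.8 × 9.81 = 3.8 a.
Adding the two equations eliminates T: 31.783 = 18.5 a, so a = 1.7180 m/s².

1.718 m/s²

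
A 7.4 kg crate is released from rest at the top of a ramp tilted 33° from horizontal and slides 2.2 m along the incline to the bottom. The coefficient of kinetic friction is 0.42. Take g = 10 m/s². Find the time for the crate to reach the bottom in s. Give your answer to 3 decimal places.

The weight component along the incline is mg sin 33° = 40.303 N and the normal force is N = mg cos 33° = 62.062 N.
Friction up the slope is f = μN = 0.42 × 62.062 = 26.066 N, so the net downslope force is 40.303 − 26.066 = 14.237 N and a = 14.237 / 7.4 = 1.9239 m/s².
Starting from rest, L = ½at², so t = √(2L/a) = √(2 × 2.2 / 1.9239) = 1.5123 s.

1.512 s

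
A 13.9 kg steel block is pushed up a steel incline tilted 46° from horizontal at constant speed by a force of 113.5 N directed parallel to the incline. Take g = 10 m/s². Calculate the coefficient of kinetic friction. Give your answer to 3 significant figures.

0.140

At constant speed ΣF = 0 along the incline. The applied 113.5 N acts up the slope; the weight component mg sin 46° = 99.988 N and kinetic friction μN both act down the slope.
So 113.5 = 99.988 + μ × 96.558, giving μ = (113.5 − 99.988) / 96.558 = 0.1399.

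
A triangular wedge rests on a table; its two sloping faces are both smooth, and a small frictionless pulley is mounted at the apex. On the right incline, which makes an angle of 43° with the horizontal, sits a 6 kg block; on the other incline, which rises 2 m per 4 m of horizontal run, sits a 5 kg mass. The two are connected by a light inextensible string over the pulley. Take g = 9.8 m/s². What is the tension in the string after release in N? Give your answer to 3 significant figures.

30.2 N

Resolve each weight along its own incline: the 6 kg mass has component 6 × 9.8 × sin 43° = 40.102 N down its slope, and the 5 kg mass has 5 × 9.8 × sin 26.57° = 21.913 N down its slope.
The 6 kg side's 40.102 N exceeds the other side's 21.913 N, so that mass slides down and the 5 kg mass slides up. Taking that direction as positive, Newton's second law for the whole system gives 40.102 − 21.913 = (6 + 5) a, so a = 18.189 / 11 = 1.6535 m/s².
For the 5 kg mass (up-slope positive): T − 21.913 = 5 × 1.6535, so T = 30.181 N.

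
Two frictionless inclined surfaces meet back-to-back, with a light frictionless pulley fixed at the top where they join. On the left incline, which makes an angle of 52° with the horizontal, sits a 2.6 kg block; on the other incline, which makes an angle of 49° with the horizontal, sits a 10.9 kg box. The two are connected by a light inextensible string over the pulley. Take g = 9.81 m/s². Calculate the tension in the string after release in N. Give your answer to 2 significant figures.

Resolve each weight along its own incline: the 2.6 kg mass has component 2.6 × 9.81 × sin 52° = 20.099 N down its slope, and the 10.9 kg mass has 10.9 × 9.81 × sin 49° = 80.700 N down its slope.
The 10.9 kg side's 80.700 N exceeds the other side's 20.099 N, so that mass slides down and the 2.6 kg mass slides up. Taking that direction as positive, Newton's second law for the whole system gives 80.700 − 20.099 = (2.6 + 10.9) a, so a = 60.601 / 13.5 = 4.4890 m/s².
For the 2.6 kg mass (up-slope positive): T − 20.099 = 2.6 × 4.4890, so T = 31.770 N.

32 N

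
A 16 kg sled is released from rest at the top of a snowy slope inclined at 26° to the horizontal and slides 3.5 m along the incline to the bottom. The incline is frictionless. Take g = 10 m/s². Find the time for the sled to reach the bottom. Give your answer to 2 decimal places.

The weight component along the incline is mg sin 26° = 70.139 N and the normal force is N = mg cos 26° = 143.807 N.
With no friction, a = g sin 26° = 4.3837 m/s².
Starting from rest, L = ½at², so t = √(2L/a) = √(2 × 3.5 / 4.3837) = 1.2637 s.

1.26 s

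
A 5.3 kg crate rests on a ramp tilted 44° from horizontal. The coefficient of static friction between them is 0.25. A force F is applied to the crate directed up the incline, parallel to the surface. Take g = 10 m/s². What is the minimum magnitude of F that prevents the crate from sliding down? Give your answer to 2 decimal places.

27.29 N

The normal force is N = mg cos 44° = 38.125 N. With F at its minimum the crate is on the verge of sliding down, so static friction is at its maximum μ_s N = 0.25 × 38.125 = 9.531 N and acts up the slope.
Equilibrium along the incline: F + μ_s N = mg sin 44°, so F = 36.817 − 9.531 = 27.286 N.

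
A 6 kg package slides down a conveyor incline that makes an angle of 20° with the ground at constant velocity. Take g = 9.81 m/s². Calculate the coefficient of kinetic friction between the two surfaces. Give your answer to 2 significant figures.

At constant velocity the net force along the incline is zero: mg sin 20° = μ mg cos 20°.
So μ = tan 20° = 0.3420 / 0.9397 = 0.3639.

0.36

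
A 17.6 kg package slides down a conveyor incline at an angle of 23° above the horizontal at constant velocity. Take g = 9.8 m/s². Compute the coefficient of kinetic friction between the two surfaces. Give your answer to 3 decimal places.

At constant velocity the net force along the incline is zero: mg sin 23° = μ mg cos 23°.
So μ = tan 23° = 0.3907 / 0.9205 = 0.4244.

0.424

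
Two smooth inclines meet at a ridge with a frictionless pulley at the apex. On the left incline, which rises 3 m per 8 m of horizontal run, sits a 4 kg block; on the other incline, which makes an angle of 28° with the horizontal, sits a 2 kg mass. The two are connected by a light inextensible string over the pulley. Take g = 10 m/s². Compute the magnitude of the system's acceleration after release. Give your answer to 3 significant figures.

0.776 m/s²

Resolve each weight along its own incline: the 4 kg mass has component 4 × 10 × sin 20.56° = 14.045 N down its slope, and the 2 kg mass has 2 × 10 × sin 28° = 9.389 N down its slope.
The 4 kg side's 14.045 N exceeds the other side's 9.389 N, so that mass slides down and the 2 kg mass slides up. Taking that direction as positive, Newton's second law for the whole system gives 14.045 − 9.389 = (4 + 2) a, so a = 4.656 / 6 = 0.7760 m/s².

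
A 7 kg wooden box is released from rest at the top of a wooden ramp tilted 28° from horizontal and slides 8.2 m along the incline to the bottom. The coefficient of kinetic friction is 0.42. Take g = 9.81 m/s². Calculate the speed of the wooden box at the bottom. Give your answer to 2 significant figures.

The weight component along the incline is mg sin 28° = 32.239 N and the normal force is N = mg cos 28° = 60.632 N.
Friction up the slope is f = μN = 0.42 × 60.632 = 25.465 N, so the net downslope force is 32.239 − 25.465 = 6.774 N and a = 6.774 / 7 = 0.9677 m/s².
Starting from rest over a distance of 8.2 m, v² = 2aL = 2 × 0.9677 × 8.2 = 15.8703, so v = 3.9838 m/s.

4.0 m/s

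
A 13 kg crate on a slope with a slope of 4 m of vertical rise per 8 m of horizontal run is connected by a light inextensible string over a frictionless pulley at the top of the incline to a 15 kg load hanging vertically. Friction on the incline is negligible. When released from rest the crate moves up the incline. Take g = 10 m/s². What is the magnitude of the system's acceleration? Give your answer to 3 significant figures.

3.28 m/s²

For the crate on the incline: the weight component along the slope is m₁g sin 26.57° = 13 × 10 × 0.4472 = 58.136 N and the normal force is N = m₁g cos 26.57° = 116.276 N.
Newton's second law for the crate (up-slope positive): T − 58.136 = 13 a. For the hanging load (downward positive): 15 × 10 − T = 15 a.
Adding the two equations eliminates T: 91.864 = 28 a, so a = 3.2809 m/s².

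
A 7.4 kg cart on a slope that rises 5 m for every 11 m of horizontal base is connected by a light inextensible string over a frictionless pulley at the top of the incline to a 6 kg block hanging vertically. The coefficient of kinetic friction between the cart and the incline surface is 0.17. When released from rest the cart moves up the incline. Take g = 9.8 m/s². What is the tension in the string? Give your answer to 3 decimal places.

For the cart on the incline: the weight component along the slope is m₁g sin 24.44° = 7.4 × 9.8 × 0.4138 = 30.009 N and the normal force is N = m₁g cos 24.44° = 66.020 N.
Kinetic friction opposes the cart's motion up the incline: f = μN = 0.17 × 66.020 = 11.223 N acting down the slope.
Newton's second law for the cart (up-slope positive): T − 30.009 − 11.223 = 7.4 a. For the hanging block (downward positive): 6 × 9.8 − T = 6 a.
Adding the two equations eliminates T: 17.568 = 13.4 a, so a = 1.3110 m/s².
Then from the hanging block's equation, T = 6 × (9.8 − 1.3110) = 50.934 N.

50.934 N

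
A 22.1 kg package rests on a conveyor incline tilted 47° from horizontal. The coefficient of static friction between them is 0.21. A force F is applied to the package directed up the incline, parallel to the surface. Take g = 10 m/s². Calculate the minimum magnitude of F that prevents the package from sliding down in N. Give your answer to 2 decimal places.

The normal force is N = mg cos 47° = 150.722 N. With F at its minimum the package is on the verge of sliding down, so static friction is at its maximum μ_s N = 0.21 × 150.722 = 31.652 N and acts up the slope.
Equilibrium along the incline: F + μ_s N = mg sin 47°, so F = 161.629 − 31.652 = 129.977 N.

129.98 N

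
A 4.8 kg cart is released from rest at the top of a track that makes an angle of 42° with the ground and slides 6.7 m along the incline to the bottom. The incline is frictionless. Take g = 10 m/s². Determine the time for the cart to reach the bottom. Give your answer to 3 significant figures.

1.42 s

The weight component along the incline is mg sin 42° = 32.118 N and the normal force is N = mg cos 42° = 35.671 N.
With no friction, a = g sin 42° = 6.6913 m/s².
Starting from rest, L = ½at², so t = √(2L/a) = √(2 × 6.7 / 6.6913) = 1.4151 s.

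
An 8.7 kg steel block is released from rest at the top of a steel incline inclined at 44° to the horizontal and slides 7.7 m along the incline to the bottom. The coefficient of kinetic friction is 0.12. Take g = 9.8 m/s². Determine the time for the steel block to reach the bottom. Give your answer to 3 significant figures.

The weight component along the incline is mg sin 44° = 59.227 N and the normal force is N = mg cos 44° = 61.331 N.
Friction up the slope is f = μN = 0.12 × 61.331 = 7.360 N, so the net downslope force is 59.227 − 7.360 = 51.867 N and a = 51.867 / 8.7 = 5.9617 m/s².
Starting from rest, L = ½at², so t = √(2L/a) = √(2 × 7.7 / 5.9617) = 1.6072 s.

1.61 s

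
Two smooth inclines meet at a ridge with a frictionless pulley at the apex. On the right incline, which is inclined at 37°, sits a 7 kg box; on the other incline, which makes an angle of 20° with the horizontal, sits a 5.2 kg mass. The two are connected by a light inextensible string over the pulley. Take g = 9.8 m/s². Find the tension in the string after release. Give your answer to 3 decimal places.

Resolve each weight along its own incline: the 7 kg mass has component 7 × 9.8 × sin 37° = 41.285 N down its slope, and the 5.2 kg mass has 5.2 × 9.8 × sin 20° = 17.429 N down its slope.
The 7 kg side's 41.285 N exceeds the other side's 17.429 N, so that mass slides down and the 5.2 kg mass slides up. Taking that direction as positive, Newton's second law for the whole system gives 41.285 − 17.429 = (7 + 5.2) a, so a = 23.856 / 12.2 = 1.9554 m/s².
For the 5.2 kg mass (up-slope positive): T − 17.429 = 5.2 × 1.9554, so T = 27.597 N.

27.597 N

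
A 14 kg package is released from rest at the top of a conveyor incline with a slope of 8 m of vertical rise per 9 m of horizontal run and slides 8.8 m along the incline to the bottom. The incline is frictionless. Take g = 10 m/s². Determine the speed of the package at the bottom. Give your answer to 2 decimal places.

10.81 m/s

The weight component along the incline is mg sin 41.63° = 93.011 N and the normal force is N = mg cos 41.63° = 104.637 N.
With no friction, a = g sin 41.63° = 6.6436 m/s².
Starting from rest over a distance of 8.8 m, v² = 2aL = 2 × 6.6436 × 8.8 = 116.9274, so v = 10.8133 m/s.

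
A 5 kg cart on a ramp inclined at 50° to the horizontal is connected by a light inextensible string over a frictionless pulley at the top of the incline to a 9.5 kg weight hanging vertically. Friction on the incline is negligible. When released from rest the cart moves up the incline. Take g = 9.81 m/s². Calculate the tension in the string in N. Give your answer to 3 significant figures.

For the cart on the incline: the weight component along the slope is m₁g sin 50° = 5 × 9.81 × 0.7660 = 37.572 N and the normal force is N = m₁g cos 50° = 31.529 N.
Newton's second law for the cart (up-slope positive): T − 37.572 = 5 a. For the hanging weight (downward positive): 9.5 × 9.81 − T = 9.5 a.
Adding the two equations eliminates T: 55.623 = 14.5 a, so a = 3.8361 m/s².
Then from the hanging weight's equation, T = 9.5 × (9.81 − 3.8361) = 56.752 N.

56.8 N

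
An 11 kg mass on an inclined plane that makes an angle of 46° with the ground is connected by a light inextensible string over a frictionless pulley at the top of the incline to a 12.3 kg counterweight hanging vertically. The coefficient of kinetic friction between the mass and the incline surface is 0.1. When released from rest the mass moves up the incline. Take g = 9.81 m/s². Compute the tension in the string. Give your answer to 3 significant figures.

102 N

For the mass on the incline: the weight component along the slope is m₁g sin 46° = 11 × 9.81 × 0.7193 = 77.620 N and the normal force is N = m₁g cos 46° = 74.961 N.
Kinetic friction opposes the mass's motion up the incline: f = μN = 0.1 × 74.961 = 7.496 N acting down the slope.
Newton's second law for the mass (up-slope positive): T − 77.620 − 7.496 = 11 a. For the hanging counterweight (downward positive): 12.3 × 9.81 − T = 12.3 a.
Adding the two equations eliminates T: 35.547 = 23.3 a, so a = 1.5256 m/s².
Then from the hanging counterweight's equation, T = 12.3 × (9.81 − 1.5256) = 101.898 N.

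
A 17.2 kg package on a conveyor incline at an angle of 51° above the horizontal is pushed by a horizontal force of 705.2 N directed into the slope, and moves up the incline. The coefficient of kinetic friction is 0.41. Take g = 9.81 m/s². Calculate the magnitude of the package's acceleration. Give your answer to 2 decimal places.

The horizontal push has components F cos 51° = 705.2 × 0.6293 = 443.782 N up the incline and F sin 51° = 705.2 × 0.7771 = 548.011 N pressing into the surface.
The normal force is therefore N = mg cos 51° + F sin 51° = 106.183 + 548.011 = 654.194 N, and kinetic friction down the slope is μN = 0.41 × 654.194 = 268.220 N.
Along the incline: F cos 51° − mg sin 51° − μN = ma, so 443.782 − 131.122 − 268.220 = 17.2 a, giving a = 2.5837 m/s².

2.58 m/s²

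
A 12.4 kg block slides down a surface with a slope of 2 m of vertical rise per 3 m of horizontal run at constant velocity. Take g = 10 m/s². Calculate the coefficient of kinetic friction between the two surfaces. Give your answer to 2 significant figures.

At constant velocity the net force along the incline is zero: mg sin 33.69° = μ mg cos 33.69°.
So μ = tan 33.69° = 0.5547 / 0.8321 = 0.6666.

0.67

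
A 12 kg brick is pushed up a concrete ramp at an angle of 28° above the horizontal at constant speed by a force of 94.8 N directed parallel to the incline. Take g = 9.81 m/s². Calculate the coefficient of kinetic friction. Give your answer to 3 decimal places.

At constant speed ΣF = 0 along the incline. The applied 94.8 N acts up the slope; the weight component mg sin 28° = 55.266 N and kinetic friction μN both act down the slope.
So 94.8 = 55.266 + μ × 103.941, giving μ = (94.8 − 55.266) / 103.941 = 0.3804.

0.380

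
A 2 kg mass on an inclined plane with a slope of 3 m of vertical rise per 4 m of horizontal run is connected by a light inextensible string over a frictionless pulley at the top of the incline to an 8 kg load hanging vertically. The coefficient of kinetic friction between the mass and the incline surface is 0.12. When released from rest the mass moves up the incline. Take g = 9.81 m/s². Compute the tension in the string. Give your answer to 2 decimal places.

26.62 N

For the mass on the incline: the weight component along the slope is m₁g sin 36.87° = 2 × 9.81 × 0.6000 = 11.772 N and the normal force is N = m₁g cos 36.87° = 15.696 N.
Kinetic friction opposes the mass's motion up the incline: f = μN = 0.12 × 15.696 = 1.884 N acting down the slope.
Newton's second law for the mass (up-slope positive): T − 11.772 − 1.884 = 2 a. For the hanging load (downward positive): 8 × 9.81 − T = 8 a.
Adding the two equations eliminates T: 64.824 = 10 a, so a = 6.4824 m/s².
Then from the hanging load's equation, T = 8 × (9.81 − 6.4824) = 26.621 N.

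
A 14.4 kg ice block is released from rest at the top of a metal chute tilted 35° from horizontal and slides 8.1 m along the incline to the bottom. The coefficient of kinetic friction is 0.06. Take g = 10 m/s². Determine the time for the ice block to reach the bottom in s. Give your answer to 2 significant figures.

1.8 s

The weight component along the incline is mg sin 35° = 82.595 N and the normal force is N = mg cos 35° = 117.958 N.
Friction up the slope is f = μN = 0.06 × 117.958 = 7.077 N, so the net downslope force is 82.595 − 7.077 = 75.518 N and a = 75.518 / 14.4 = 5.2443 m/s².
Starting from rest, L = ½at², so t = √(2L/a) = √(2 × 8.1 / 5.2443) = 1.7576 s.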